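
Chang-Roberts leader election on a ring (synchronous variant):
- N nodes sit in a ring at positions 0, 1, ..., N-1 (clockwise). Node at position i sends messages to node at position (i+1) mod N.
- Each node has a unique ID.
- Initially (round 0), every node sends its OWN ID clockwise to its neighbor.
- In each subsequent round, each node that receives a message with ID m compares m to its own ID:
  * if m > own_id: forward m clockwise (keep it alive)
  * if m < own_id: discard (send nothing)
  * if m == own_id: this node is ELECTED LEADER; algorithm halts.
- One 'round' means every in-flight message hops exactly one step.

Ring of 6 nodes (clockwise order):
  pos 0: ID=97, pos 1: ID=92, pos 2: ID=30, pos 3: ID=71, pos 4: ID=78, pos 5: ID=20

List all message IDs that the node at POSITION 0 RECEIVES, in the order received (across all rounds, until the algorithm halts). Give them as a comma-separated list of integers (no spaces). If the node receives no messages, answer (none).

Round 1: pos1(id92) recv 97: fwd; pos2(id30) recv 92: fwd; pos3(id71) recv 30: drop; pos4(id78) recv 71: drop; pos5(id20) recv 78: fwd; pos0(id97) recv 20: drop
Round 2: pos2(id30) recv 97: fwd; pos3(id71) recv 92: fwd; pos0(id97) recv 78: drop
Round 3: pos3(id71) recv 97: fwd; pos4(id78) recv 92: fwd
Round 4: pos4(id78) recv 97: fwd; pos5(id20) recv 92: fwd
Round 5: pos5(id20) recv 97: fwd; pos0(id97) recv 92: drop
Round 6: pos0(id97) recv 97: ELECTED

Answer: 20,78,92,97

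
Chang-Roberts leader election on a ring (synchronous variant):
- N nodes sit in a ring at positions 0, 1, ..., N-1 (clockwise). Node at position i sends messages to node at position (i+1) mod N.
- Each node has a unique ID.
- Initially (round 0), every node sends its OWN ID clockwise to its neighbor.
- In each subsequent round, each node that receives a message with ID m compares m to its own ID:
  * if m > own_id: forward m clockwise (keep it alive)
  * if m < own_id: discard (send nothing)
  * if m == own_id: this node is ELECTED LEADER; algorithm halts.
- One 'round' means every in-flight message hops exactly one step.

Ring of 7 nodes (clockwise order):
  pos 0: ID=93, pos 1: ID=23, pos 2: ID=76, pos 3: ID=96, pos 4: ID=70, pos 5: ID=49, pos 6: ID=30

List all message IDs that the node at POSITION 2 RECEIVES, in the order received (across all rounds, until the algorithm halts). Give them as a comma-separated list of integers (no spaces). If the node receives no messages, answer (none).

Answer: 23,93,96

Derivation:
Round 1: pos1(id23) recv 93: fwd; pos2(id76) recv 23: drop; pos3(id96) recv 76: drop; pos4(id70) recv 96: fwd; pos5(id49) recv 70: fwd; pos6(id30) recv 49: fwd; pos0(id93) recv 30: drop
Round 2: pos2(id76) recv 93: fwd; pos5(id49) recv 96: fwd; pos6(id30) recv 70: fwd; pos0(id93) recv 49: drop
Round 3: pos3(id96) recv 93: drop; pos6(id30) recv 96: fwd; pos0(id93) recv 70: drop
Round 4: pos0(id93) recv 96: fwd
Round 5: pos1(id23) recv 96: fwd
Round 6: pos2(id76) recv 96: fwd
Round 7: pos3(id96) recv 96: ELECTED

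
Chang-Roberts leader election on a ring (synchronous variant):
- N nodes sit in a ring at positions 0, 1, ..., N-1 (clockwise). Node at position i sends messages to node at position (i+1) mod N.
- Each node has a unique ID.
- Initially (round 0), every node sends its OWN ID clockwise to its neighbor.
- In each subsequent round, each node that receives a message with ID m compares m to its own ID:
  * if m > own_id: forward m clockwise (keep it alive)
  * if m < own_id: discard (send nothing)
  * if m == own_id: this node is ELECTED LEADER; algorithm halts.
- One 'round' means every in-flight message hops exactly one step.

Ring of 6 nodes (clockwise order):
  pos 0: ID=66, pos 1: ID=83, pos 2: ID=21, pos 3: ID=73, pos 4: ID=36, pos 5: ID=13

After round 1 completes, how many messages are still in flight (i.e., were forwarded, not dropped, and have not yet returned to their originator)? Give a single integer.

Round 1: pos1(id83) recv 66: drop; pos2(id21) recv 83: fwd; pos3(id73) recv 21: drop; pos4(id36) recv 73: fwd; pos5(id13) recv 36: fwd; pos0(id66) recv 13: drop
After round 1: 3 messages still in flight

Answer: 3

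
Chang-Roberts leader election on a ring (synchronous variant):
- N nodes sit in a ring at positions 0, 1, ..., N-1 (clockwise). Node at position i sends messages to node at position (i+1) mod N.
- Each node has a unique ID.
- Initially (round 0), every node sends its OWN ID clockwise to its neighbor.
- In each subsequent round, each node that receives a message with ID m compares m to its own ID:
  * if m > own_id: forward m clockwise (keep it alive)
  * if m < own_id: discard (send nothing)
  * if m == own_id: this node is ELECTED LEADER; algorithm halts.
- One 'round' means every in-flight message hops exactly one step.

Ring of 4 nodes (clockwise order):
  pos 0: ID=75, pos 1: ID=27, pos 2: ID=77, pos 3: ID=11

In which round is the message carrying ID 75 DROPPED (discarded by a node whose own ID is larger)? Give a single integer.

Round 1: pos1(id27) recv 75: fwd; pos2(id77) recv 27: drop; pos3(id11) recv 77: fwd; pos0(id75) recv 11: drop
Round 2: pos2(id77) recv 75: drop; pos0(id75) recv 77: fwd
Round 3: pos1(id27) recv 77: fwd
Round 4: pos2(id77) recv 77: ELECTED
Message ID 75 originates at pos 0; dropped at pos 2 in round 2

Answer: 2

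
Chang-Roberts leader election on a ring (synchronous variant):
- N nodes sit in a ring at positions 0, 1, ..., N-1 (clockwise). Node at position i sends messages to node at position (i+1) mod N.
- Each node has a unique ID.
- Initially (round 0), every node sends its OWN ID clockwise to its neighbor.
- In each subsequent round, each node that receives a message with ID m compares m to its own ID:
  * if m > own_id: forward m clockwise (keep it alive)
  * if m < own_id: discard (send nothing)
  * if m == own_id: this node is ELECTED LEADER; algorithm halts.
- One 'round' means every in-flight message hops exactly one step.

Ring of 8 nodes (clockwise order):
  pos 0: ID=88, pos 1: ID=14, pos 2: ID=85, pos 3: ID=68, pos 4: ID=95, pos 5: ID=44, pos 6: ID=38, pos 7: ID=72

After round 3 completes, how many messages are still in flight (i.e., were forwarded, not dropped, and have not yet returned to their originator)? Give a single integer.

Answer: 2

Derivation:
Round 1: pos1(id14) recv 88: fwd; pos2(id85) recv 14: drop; pos3(id68) recv 85: fwd; pos4(id95) recv 68: drop; pos5(id44) recv 95: fwd; pos6(id38) recv 44: fwd; pos7(id72) recv 38: drop; pos0(id88) recv 72: drop
Round 2: pos2(id85) recv 88: fwd; pos4(id95) recv 85: drop; pos6(id38) recv 95: fwd; pos7(id72) recv 44: drop
Round 3: pos3(id68) recv 88: fwd; pos7(id72) recv 95: fwd
After round 3: 2 messages still in flight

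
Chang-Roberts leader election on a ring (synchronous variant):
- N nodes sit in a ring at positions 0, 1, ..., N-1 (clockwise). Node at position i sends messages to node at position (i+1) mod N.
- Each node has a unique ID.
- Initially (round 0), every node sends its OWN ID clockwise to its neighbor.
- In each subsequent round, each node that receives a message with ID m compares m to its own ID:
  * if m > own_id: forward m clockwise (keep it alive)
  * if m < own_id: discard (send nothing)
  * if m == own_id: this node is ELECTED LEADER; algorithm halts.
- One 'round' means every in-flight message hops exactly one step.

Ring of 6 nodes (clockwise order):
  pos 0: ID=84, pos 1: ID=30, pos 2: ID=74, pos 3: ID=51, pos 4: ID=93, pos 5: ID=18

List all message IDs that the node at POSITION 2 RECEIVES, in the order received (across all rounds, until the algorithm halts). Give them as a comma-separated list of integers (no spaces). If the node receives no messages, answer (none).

Answer: 30,84,93

Derivation:
Round 1: pos1(id30) recv 84: fwd; pos2(id74) recv 30: drop; pos3(id51) recv 74: fwd; pos4(id93) recv 51: drop; pos5(id18) recv 93: fwd; pos0(id84) recv 18: drop
Round 2: pos2(id74) recv 84: fwd; pos4(id93) recv 74: drop; pos0(id84) recv 93: fwd
Round 3: pos3(id51) recv 84: fwd; pos1(id30) recv 93: fwd
Round 4: pos4(id93) recv 84: drop; pos2(id74) recv 93: fwd
Round 5: pos3(id51) recv 93: fwd
Round 6: pos4(id93) recv 93: ELECTED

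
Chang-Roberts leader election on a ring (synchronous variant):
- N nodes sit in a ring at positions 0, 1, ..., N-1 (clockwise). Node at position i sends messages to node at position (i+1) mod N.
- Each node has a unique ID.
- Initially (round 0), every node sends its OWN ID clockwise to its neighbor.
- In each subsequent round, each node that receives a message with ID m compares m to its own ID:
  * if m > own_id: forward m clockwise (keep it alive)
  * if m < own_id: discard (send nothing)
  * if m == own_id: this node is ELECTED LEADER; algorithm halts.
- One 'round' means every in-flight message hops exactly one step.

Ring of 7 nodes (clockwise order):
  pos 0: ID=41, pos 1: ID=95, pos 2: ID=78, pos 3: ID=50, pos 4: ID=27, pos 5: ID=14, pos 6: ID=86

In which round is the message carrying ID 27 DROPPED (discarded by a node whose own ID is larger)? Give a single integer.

Answer: 2

Derivation:
Round 1: pos1(id95) recv 41: drop; pos2(id78) recv 95: fwd; pos3(id50) recv 78: fwd; pos4(id27) recv 50: fwd; pos5(id14) recv 27: fwd; pos6(id86) recv 14: drop; pos0(id41) recv 86: fwd
Round 2: pos3(id50) recv 95: fwd; pos4(id27) recv 78: fwd; pos5(id14) recv 50: fwd; pos6(id86) recv 27: drop; pos1(id95) recv 86: drop
Round 3: pos4(id27) recv 95: fwd; pos5(id14) recv 78: fwd; pos6(id86) recv 50: drop
Round 4: pos5(id14) recv 95: fwd; pos6(id86) recv 78: drop
Round 5: pos6(id86) recv 95: fwd
Round 6: pos0(id41) recv 95: fwd
Round 7: pos1(id95) recv 95: ELECTED
Message ID 27 originates at pos 4; dropped at pos 6 in round 2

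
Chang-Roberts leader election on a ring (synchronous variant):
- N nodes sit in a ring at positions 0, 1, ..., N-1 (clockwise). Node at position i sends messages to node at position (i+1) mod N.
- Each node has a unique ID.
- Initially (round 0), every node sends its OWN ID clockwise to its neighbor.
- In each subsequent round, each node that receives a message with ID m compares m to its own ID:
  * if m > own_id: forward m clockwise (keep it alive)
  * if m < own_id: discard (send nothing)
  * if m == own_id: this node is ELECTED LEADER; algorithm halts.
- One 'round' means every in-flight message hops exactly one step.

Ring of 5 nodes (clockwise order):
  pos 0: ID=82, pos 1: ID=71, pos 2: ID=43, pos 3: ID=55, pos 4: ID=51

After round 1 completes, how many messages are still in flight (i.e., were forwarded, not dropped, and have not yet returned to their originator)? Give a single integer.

Round 1: pos1(id71) recv 82: fwd; pos2(id43) recv 71: fwd; pos3(id55) recv 43: drop; pos4(id51) recv 55: fwd; pos0(id82) recv 51: drop
After round 1: 3 messages still in flight

Answer: 3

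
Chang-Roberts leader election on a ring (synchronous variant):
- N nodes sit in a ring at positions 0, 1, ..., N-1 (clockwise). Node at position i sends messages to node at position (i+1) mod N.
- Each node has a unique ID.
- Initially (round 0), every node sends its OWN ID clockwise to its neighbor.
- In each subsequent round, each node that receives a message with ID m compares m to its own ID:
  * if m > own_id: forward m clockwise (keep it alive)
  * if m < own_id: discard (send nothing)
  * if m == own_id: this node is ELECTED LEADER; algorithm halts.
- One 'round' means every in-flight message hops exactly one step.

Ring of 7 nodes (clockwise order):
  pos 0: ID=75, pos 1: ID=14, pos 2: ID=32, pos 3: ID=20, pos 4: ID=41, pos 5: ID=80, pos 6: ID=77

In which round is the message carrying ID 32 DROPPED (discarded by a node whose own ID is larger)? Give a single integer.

Round 1: pos1(id14) recv 75: fwd; pos2(id32) recv 14: drop; pos3(id20) recv 32: fwd; pos4(id41) recv 20: drop; pos5(id80) recv 41: drop; pos6(id77) recv 80: fwd; pos0(id75) recv 77: fwd
Round 2: pos2(id32) recv 75: fwd; pos4(id41) recv 32: drop; pos0(id75) recv 80: fwd; pos1(id14) recv 77: fwd
Round 3: pos3(id20) recv 75: fwd; pos1(id14) recv 80: fwd; pos2(id32) recv 77: fwd
Round 4: pos4(id41) recv 75: fwd; pos2(id32) recv 80: fwd; pos3(id20) recv 77: fwd
Round 5: pos5(id80) recv 75: drop; pos3(id20) recv 80: fwd; pos4(id41) recv 77: fwd
Round 6: pos4(id41) recv 80: fwd; pos5(id80) recv 77: drop
Round 7: pos5(id80) recv 80: ELECTED
Message ID 32 originates at pos 2; dropped at pos 4 in round 2

Answer: 2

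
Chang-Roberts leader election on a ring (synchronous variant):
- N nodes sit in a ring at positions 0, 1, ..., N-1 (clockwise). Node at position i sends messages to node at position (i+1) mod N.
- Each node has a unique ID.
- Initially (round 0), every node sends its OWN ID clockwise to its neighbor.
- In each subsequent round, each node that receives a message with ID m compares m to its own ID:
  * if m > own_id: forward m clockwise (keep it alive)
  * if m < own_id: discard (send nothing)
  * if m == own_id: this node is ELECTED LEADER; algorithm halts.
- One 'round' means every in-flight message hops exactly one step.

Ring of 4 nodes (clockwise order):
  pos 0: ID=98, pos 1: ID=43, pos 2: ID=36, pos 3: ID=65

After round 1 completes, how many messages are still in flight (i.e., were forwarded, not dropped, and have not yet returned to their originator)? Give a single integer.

Answer: 2

Derivation:
Round 1: pos1(id43) recv 98: fwd; pos2(id36) recv 43: fwd; pos3(id65) recv 36: drop; pos0(id98) recv 65: drop
After round 1: 2 messages still in flight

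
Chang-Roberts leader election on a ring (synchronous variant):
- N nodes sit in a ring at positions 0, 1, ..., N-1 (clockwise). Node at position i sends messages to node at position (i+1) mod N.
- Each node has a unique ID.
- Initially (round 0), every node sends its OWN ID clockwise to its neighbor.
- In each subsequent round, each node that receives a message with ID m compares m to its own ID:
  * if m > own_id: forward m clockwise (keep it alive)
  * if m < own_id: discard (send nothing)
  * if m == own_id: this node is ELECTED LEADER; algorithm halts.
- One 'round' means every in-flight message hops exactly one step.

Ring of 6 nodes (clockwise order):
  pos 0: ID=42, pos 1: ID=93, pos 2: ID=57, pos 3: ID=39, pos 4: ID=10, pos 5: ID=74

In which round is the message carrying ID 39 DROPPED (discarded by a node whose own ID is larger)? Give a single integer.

Round 1: pos1(id93) recv 42: drop; pos2(id57) recv 93: fwd; pos3(id39) recv 57: fwd; pos4(id10) recv 39: fwd; pos5(id74) recv 10: drop; pos0(id42) recv 74: fwd
Round 2: pos3(id39) recv 93: fwd; pos4(id10) recv 57: fwd; pos5(id74) recv 39: drop; pos1(id93) recv 74: drop
Round 3: pos4(id10) recv 93: fwd; pos5(id74) recv 57: drop
Round 4: pos5(id74) recv 93: fwd
Round 5: pos0(id42) recv 93: fwd
Round 6: pos1(id93) recv 93: ELECTED
Message ID 39 originates at pos 3; dropped at pos 5 in round 2

Answer: 2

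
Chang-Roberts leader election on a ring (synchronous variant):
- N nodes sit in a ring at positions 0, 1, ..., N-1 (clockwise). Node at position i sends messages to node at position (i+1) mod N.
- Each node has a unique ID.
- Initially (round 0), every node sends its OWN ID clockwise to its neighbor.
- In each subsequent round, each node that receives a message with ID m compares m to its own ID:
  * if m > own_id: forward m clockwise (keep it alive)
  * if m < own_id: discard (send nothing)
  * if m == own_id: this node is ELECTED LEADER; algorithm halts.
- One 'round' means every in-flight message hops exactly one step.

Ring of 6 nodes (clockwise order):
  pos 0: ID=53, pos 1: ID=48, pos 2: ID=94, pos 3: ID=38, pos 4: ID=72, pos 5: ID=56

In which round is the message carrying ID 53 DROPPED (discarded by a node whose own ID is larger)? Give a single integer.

Round 1: pos1(id48) recv 53: fwd; pos2(id94) recv 48: drop; pos3(id38) recv 94: fwd; pos4(id72) recv 38: drop; pos5(id56) recv 72: fwd; pos0(id53) recv 56: fwd
Round 2: pos2(id94) recv 53: drop; pos4(id72) recv 94: fwd; pos0(id53) recv 72: fwd; pos1(id48) recv 56: fwd
Round 3: pos5(id56) recv 94: fwd; pos1(id48) recv 72: fwd; pos2(id94) recv 56: drop
Round 4: pos0(id53) recv 94: fwd; pos2(id94) recv 72: drop
Round 5: pos1(id48) recv 94: fwd
Round 6: pos2(id94) recv 94: ELECTED
Message ID 53 originates at pos 0; dropped at pos 2 in round 2

Answer: 2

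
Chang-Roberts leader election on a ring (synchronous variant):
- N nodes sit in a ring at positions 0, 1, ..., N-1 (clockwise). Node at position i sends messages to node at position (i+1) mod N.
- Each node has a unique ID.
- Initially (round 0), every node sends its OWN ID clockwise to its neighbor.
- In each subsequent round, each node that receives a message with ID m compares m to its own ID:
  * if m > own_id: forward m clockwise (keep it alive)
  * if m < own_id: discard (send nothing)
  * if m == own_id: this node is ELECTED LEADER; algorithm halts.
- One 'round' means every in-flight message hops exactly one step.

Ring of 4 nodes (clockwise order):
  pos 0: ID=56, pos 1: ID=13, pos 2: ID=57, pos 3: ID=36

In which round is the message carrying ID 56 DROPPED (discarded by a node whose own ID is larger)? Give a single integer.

Answer: 2

Derivation:
Round 1: pos1(id13) recv 56: fwd; pos2(id57) recv 13: drop; pos3(id36) recv 57: fwd; pos0(id56) recv 36: drop
Round 2: pos2(id57) recv 56: drop; pos0(id56) recv 57: fwd
Round 3: pos1(id13) recv 57: fwd
Round 4: pos2(id57) recv 57: ELECTED
Message ID 56 originates at pos 0; dropped at pos 2 in round 2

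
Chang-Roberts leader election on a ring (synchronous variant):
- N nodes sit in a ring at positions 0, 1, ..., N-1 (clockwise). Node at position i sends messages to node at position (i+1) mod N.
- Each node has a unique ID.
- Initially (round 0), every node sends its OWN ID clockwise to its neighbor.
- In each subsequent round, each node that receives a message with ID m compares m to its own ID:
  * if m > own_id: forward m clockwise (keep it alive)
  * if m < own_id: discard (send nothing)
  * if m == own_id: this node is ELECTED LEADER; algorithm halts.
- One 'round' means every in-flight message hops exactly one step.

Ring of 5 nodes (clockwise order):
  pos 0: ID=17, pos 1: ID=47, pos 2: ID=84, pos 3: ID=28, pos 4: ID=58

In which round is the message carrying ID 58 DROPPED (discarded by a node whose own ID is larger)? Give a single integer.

Round 1: pos1(id47) recv 17: drop; pos2(id84) recv 47: drop; pos3(id28) recv 84: fwd; pos4(id58) recv 28: drop; pos0(id17) recv 58: fwd
Round 2: pos4(id58) recv 84: fwd; pos1(id47) recv 58: fwd
Round 3: pos0(id17) recv 84: fwd; pos2(id84) recv 58: drop
Round 4: pos1(id47) recv 84: fwd
Round 5: pos2(id84) recv 84: ELECTED
Message ID 58 originates at pos 4; dropped at pos 2 in round 3

Answer: 3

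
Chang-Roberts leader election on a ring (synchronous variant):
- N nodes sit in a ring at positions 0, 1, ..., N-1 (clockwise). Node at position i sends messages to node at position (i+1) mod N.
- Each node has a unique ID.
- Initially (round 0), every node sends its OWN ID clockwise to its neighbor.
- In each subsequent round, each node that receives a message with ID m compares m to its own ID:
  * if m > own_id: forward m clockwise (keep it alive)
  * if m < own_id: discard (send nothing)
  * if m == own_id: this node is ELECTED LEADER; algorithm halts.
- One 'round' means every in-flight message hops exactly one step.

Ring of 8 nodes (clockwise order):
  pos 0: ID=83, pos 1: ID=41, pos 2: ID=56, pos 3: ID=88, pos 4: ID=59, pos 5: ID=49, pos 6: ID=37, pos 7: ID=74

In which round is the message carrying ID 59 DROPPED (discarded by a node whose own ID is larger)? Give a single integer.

Answer: 3

Derivation:
Round 1: pos1(id41) recv 83: fwd; pos2(id56) recv 41: drop; pos3(id88) recv 56: drop; pos4(id59) recv 88: fwd; pos5(id49) recv 59: fwd; pos6(id37) recv 49: fwd; pos7(id74) recv 37: drop; pos0(id83) recv 74: drop
Round 2: pos2(id56) recv 83: fwd; pos5(id49) recv 88: fwd; pos6(id37) recv 59: fwd; pos7(id74) recv 49: drop
Round 3: pos3(id88) recv 83: drop; pos6(id37) recv 88: fwd; pos7(id74) recv 59: drop
Round 4: pos7(id74) recv 88: fwd
Round 5: pos0(id83) recv 88: fwd
Round 6: pos1(id41) recv 88: fwd
Round 7: pos2(id56) recv 88: fwd
Round 8: pos3(id88) recv 88: ELECTED
Message ID 59 originates at pos 4; dropped at pos 7 in round 3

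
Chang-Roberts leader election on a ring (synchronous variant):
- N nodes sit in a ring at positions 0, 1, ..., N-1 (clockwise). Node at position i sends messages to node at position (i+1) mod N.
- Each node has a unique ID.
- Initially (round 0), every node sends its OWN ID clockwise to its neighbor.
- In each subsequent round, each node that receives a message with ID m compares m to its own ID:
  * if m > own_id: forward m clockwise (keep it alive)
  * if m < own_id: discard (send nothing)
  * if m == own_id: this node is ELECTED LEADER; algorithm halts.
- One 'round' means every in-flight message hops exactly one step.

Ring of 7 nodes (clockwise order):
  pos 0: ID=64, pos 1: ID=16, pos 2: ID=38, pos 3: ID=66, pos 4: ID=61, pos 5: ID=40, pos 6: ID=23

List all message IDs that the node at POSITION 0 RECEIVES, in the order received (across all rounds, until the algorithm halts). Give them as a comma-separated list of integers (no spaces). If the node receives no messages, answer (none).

Round 1: pos1(id16) recv 64: fwd; pos2(id38) recv 16: drop; pos3(id66) recv 38: drop; pos4(id61) recv 66: fwd; pos5(id40) recv 61: fwd; pos6(id23) recv 40: fwd; pos0(id64) recv 23: drop
Round 2: pos2(id38) recv 64: fwd; pos5(id40) recv 66: fwd; pos6(id23) recv 61: fwd; pos0(id64) recv 40: drop
Round 3: pos3(id66) recv 64: drop; pos6(id23) recv 66: fwd; pos0(id64) recv 61: drop
Round 4: pos0(id64) recv 66: fwd
Round 5: pos1(id16) recv 66: fwd
Round 6: pos2(id38) recv 66: fwd
Round 7: pos3(id66) recv 66: ELECTED

Answer: 23,40,61,66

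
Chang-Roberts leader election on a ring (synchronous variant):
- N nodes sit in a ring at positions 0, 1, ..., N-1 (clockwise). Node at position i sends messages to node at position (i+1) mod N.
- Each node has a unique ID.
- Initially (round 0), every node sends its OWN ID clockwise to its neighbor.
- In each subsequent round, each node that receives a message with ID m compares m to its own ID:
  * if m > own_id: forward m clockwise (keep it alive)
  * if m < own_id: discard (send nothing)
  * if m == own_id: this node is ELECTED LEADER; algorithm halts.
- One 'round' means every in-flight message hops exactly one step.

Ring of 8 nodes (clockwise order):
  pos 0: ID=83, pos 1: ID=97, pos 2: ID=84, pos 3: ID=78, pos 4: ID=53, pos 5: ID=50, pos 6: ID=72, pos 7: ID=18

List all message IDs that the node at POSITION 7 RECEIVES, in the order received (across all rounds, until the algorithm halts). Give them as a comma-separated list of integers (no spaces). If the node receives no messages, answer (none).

Answer: 72,78,84,97

Derivation:
Round 1: pos1(id97) recv 83: drop; pos2(id84) recv 97: fwd; pos3(id78) recv 84: fwd; pos4(id53) recv 78: fwd; pos5(id50) recv 53: fwd; pos6(id72) recv 50: drop; pos7(id18) recv 72: fwd; pos0(id83) recv 18: drop
Round 2: pos3(id78) recv 97: fwd; pos4(id53) recv 84: fwd; pos5(id50) recv 78: fwd; pos6(id72) recv 53: drop; pos0(id83) recv 72: drop
Round 3: pos4(id53) recv 97: fwd; pos5(id50) recv 84: fwd; pos6(id72) recv 78: fwd
Round 4: pos5(id50) recv 97: fwd; pos6(id72) recv 84: fwd; pos7(id18) recv 78: fwd
Round 5: pos6(id72) recv 97: fwd; pos7(id18) recv 84: fwd; pos0(id83) recv 78: drop
Round 6: pos7(id18) recv 97: fwd; pos0(id83) recv 84: fwd
Round 7: pos0(id83) recv 97: fwd; pos1(id97) recv 84: drop
Round 8: pos1(id97) recv 97: ELECTED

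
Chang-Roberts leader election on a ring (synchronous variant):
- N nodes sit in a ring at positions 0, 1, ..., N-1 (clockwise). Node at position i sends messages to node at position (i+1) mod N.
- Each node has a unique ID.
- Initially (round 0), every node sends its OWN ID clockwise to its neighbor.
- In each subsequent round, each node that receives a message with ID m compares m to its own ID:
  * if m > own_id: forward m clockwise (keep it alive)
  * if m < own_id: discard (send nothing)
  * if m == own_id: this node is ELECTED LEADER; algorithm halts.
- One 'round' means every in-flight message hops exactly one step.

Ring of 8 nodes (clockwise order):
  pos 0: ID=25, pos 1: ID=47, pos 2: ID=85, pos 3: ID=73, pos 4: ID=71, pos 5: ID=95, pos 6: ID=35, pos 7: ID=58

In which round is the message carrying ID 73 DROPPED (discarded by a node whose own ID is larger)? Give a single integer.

Round 1: pos1(id47) recv 25: drop; pos2(id85) recv 47: drop; pos3(id73) recv 85: fwd; pos4(id71) recv 73: fwd; pos5(id95) recv 71: drop; pos6(id35) recv 95: fwd; pos7(id58) recv 35: drop; pos0(id25) recv 58: fwd
Round 2: pos4(id71) recv 85: fwd; pos5(id95) recv 73: drop; pos7(id58) recv 95: fwd; pos1(id47) recv 58: fwd
Round 3: pos5(id95) recv 85: drop; pos0(id25) recv 95: fwd; pos2(id85) recv 58: drop
Round 4: pos1(id47) recv 95: fwd
Round 5: pos2(id85) recv 95: fwd
Round 6: pos3(id73) recv 95: fwd
Round 7: pos4(id71) recv 95: fwd
Round 8: pos5(id95) recv 95: ELECTED
Message ID 73 originates at pos 3; dropped at pos 5 in round 2

Answer: 2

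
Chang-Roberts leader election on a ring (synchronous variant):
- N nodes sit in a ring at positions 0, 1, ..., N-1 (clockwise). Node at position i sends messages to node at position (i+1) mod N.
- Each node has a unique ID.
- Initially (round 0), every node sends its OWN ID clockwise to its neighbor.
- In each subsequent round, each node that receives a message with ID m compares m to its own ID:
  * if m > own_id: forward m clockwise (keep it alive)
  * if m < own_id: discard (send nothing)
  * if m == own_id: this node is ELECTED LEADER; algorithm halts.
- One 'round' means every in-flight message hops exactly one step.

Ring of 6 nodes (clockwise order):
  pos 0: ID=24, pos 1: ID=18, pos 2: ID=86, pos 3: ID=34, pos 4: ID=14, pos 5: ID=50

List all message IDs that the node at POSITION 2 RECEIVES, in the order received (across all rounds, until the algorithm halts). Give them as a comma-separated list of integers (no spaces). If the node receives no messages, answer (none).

Answer: 18,24,50,86

Derivation:
Round 1: pos1(id18) recv 24: fwd; pos2(id86) recv 18: drop; pos3(id34) recv 86: fwd; pos4(id14) recv 34: fwd; pos5(id50) recv 14: drop; pos0(id24) recv 50: fwd
Round 2: pos2(id86) recv 24: drop; pos4(id14) recv 86: fwd; pos5(id50) recv 34: drop; pos1(id18) recv 50: fwd
Round 3: pos5(id50) recv 86: fwd; pos2(id86) recv 50: drop
Round 4: pos0(id24) recv 86: fwd
Round 5: pos1(id18) recv 86: fwd
Round 6: pos2(id86) recv 86: ELECTED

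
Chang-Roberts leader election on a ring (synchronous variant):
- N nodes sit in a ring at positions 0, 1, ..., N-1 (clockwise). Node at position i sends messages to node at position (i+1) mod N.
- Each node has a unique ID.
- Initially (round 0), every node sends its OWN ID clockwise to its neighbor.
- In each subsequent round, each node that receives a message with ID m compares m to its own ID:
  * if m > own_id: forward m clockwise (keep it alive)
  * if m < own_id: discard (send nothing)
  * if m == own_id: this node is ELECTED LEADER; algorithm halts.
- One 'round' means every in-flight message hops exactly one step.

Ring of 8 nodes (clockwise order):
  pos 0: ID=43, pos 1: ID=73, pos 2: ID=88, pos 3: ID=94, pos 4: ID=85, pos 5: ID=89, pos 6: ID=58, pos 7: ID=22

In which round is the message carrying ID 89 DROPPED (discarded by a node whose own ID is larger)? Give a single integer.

Answer: 6

Derivation:
Round 1: pos1(id73) recv 43: drop; pos2(id88) recv 73: drop; pos3(id94) recv 88: drop; pos4(id85) recv 94: fwd; pos5(id89) recv 85: drop; pos6(id58) recv 89: fwd; pos7(id22) recv 58: fwd; pos0(id43) recv 22: drop
Round 2: pos5(id89) recv 94: fwd; pos7(id22) recv 89: fwd; pos0(id43) recv 58: fwd
Round 3: pos6(id58) recv 94: fwd; pos0(id43) recv 89: fwd; pos1(id73) recv 58: drop
Round 4: pos7(id22) recv 94: fwd; pos1(id73) recv 89: fwd
Round 5: pos0(id43) recv 94: fwd; pos2(id88) recv 89: fwd
Round 6: pos1(id73) recv 94: fwd; pos3(id94) recv 89: drop
Round 7: pos2(id88) recv 94: fwd
Round 8: pos3(id94) recv 94: ELECTED
Message ID 89 originates at pos 5; dropped at pos 3 in round 6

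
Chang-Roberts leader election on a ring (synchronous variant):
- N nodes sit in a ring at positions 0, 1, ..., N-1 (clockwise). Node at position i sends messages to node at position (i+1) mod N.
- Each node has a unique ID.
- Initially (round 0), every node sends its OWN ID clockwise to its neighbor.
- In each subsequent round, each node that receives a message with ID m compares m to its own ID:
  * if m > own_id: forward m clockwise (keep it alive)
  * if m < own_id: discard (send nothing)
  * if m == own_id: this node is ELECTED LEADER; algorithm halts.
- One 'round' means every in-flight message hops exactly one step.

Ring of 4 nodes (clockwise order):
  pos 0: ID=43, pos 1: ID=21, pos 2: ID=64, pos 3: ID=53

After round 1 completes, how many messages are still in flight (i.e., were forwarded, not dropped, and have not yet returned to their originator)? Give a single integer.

Answer: 3

Derivation:
Round 1: pos1(id21) recv 43: fwd; pos2(id64) recv 21: drop; pos3(id53) recv 64: fwd; pos0(id43) recv 53: fwd
After round 1: 3 messages still in flight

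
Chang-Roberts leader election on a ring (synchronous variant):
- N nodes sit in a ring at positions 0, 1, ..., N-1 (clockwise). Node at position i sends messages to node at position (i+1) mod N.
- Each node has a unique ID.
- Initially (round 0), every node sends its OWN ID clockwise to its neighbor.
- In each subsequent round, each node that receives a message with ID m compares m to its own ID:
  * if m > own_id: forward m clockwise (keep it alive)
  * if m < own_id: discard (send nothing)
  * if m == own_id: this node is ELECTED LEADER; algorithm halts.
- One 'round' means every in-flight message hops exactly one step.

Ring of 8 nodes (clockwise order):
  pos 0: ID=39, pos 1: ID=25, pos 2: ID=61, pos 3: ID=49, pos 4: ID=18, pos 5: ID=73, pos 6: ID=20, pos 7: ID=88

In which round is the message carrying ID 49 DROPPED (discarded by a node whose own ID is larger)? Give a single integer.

Answer: 2

Derivation:
Round 1: pos1(id25) recv 39: fwd; pos2(id61) recv 25: drop; pos3(id49) recv 61: fwd; pos4(id18) recv 49: fwd; pos5(id73) recv 18: drop; pos6(id20) recv 73: fwd; pos7(id88) recv 20: drop; pos0(id39) recv 88: fwd
Round 2: pos2(id61) recv 39: drop; pos4(id18) recv 61: fwd; pos5(id73) recv 49: drop; pos7(id88) recv 73: drop; pos1(id25) recv 88: fwd
Round 3: pos5(id73) recv 61: drop; pos2(id61) recv 88: fwd
Round 4: pos3(id49) recv 88: fwd
Round 5: pos4(id18) recv 88: fwd
Round 6: pos5(id73) recv 88: fwd
Round 7: pos6(id20) recv 88: fwd
Round 8: pos7(id88) recv 88: ELECTED
Message ID 49 originates at pos 3; dropped at pos 5 in round 2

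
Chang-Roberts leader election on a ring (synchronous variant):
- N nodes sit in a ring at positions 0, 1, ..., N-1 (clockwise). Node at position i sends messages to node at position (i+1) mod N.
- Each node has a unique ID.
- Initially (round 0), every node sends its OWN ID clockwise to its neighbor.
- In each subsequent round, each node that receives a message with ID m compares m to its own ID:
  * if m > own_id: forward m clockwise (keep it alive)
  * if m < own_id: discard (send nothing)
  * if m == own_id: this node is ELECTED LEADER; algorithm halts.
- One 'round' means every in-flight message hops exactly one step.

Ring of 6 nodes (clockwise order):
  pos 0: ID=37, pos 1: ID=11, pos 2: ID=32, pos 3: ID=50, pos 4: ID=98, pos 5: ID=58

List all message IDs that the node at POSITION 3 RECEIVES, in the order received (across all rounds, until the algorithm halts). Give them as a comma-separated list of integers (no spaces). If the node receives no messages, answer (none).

Round 1: pos1(id11) recv 37: fwd; pos2(id32) recv 11: drop; pos3(id50) recv 32: drop; pos4(id98) recv 50: drop; pos5(id58) recv 98: fwd; pos0(id37) recv 58: fwd
Round 2: pos2(id32) recv 37: fwd; pos0(id37) recv 98: fwd; pos1(id11) recv 58: fwd
Round 3: pos3(id50) recv 37: drop; pos1(id11) recv 98: fwd; pos2(id32) recv 58: fwd
Round 4: pos2(id32) recv 98: fwd; pos3(id50) recv 58: fwd
Round 5: pos3(id50) recv 98: fwd; pos4(id98) recv 58: drop
Round 6: pos4(id98) recv 98: ELECTED

Answer: 32,37,58,98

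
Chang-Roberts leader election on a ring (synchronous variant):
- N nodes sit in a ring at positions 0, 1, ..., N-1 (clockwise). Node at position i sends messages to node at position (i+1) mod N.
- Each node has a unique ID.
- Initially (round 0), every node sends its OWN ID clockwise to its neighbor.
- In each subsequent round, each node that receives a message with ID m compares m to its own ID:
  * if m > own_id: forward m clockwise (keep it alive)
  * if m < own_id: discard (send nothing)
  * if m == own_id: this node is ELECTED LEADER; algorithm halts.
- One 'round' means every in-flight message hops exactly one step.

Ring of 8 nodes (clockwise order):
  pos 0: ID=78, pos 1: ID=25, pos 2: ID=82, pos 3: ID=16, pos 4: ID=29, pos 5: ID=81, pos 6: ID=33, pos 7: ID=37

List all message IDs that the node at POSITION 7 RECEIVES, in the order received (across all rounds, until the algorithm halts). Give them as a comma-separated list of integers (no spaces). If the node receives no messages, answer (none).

Answer: 33,81,82

Derivation:
Round 1: pos1(id25) recv 78: fwd; pos2(id82) recv 25: drop; pos3(id16) recv 82: fwd; pos4(id29) recv 16: drop; pos5(id81) recv 29: drop; pos6(id33) recv 81: fwd; pos7(id37) recv 33: drop; pos0(id78) recv 37: drop
Round 2: pos2(id82) recv 78: drop; pos4(id29) recv 82: fwd; pos7(id37) recv 81: fwd
Round 3: pos5(id81) recv 82: fwd; pos0(id78) recv 81: fwd
Round 4: pos6(id33) recv 82: fwd; pos1(id25) recv 81: fwd
Round 5: pos7(id37) recv 82: fwd; pos2(id82) recv 81: drop
Round 6: pos0(id78) recv 82: fwd
Round 7: pos1(id25) recv 82: fwd
Round 8: pos2(id82) recv 82: ELECTED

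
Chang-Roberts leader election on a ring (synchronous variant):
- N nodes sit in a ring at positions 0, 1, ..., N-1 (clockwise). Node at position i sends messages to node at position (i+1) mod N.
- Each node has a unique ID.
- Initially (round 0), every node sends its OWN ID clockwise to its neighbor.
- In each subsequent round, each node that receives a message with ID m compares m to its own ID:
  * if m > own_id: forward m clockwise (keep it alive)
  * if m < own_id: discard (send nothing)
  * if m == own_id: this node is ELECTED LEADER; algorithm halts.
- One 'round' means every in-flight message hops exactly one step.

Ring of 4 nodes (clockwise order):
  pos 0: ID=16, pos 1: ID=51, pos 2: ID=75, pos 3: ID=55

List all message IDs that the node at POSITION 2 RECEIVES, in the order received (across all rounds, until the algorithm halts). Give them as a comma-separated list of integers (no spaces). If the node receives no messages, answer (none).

Round 1: pos1(id51) recv 16: drop; pos2(id75) recv 51: drop; pos3(id55) recv 75: fwd; pos0(id16) recv 55: fwd
Round 2: pos0(id16) recv 75: fwd; pos1(id51) recv 55: fwd
Round 3: pos1(id51) recv 75: fwd; pos2(id75) recv 55: drop
Round 4: pos2(id75) recv 75: ELECTED

Answer: 51,55,75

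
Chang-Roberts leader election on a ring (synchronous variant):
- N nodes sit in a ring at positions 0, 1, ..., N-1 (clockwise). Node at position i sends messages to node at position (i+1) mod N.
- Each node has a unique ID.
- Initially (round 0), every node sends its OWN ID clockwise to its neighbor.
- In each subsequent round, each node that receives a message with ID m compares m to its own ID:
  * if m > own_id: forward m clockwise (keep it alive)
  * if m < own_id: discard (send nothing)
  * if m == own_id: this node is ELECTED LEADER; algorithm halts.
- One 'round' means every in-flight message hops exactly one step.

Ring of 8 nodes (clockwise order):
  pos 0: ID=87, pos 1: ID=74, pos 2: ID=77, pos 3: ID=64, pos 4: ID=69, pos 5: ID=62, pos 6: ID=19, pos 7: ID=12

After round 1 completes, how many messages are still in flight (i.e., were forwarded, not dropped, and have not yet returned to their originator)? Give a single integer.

Round 1: pos1(id74) recv 87: fwd; pos2(id77) recv 74: drop; pos3(id64) recv 77: fwd; pos4(id69) recv 64: drop; pos5(id62) recv 69: fwd; pos6(id19) recv 62: fwd; pos7(id12) recv 19: fwd; pos0(id87) recv 12: drop
After round 1: 5 messages still in flight

Answer: 5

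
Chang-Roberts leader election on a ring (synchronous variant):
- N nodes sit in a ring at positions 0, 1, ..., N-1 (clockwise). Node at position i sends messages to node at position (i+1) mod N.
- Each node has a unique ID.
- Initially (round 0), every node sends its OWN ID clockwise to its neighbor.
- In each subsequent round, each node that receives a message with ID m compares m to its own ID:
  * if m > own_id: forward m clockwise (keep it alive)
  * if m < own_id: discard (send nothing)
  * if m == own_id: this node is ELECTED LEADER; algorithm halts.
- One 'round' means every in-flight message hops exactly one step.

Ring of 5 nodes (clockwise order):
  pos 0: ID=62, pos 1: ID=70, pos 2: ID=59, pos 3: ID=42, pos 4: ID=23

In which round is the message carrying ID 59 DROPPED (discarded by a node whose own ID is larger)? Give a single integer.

Round 1: pos1(id70) recv 62: drop; pos2(id59) recv 70: fwd; pos3(id42) recv 59: fwd; pos4(id23) recv 42: fwd; pos0(id62) recv 23: drop
Round 2: pos3(id42) recv 70: fwd; pos4(id23) recv 59: fwd; pos0(id62) recv 42: drop
Round 3: pos4(id23) recv 70: fwd; pos0(id62) recv 59: drop
Round 4: pos0(id62) recv 70: fwd
Round 5: pos1(id70) recv 70: ELECTED
Message ID 59 originates at pos 2; dropped at pos 0 in round 3

Answer: 3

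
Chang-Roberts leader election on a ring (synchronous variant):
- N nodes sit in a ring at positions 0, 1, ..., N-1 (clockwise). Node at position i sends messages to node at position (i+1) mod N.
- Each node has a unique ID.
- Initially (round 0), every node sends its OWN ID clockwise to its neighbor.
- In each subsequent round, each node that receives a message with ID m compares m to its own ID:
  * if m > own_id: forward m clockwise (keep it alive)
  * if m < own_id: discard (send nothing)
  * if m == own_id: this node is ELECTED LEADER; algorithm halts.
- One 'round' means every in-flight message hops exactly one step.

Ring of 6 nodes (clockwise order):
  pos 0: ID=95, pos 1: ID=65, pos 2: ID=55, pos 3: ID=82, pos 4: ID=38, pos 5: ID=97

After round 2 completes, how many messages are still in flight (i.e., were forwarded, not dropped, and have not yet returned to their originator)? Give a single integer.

Round 1: pos1(id65) recv 95: fwd; pos2(id55) recv 65: fwd; pos3(id82) recv 55: drop; pos4(id38) recv 82: fwd; pos5(id97) recv 38: drop; pos0(id95) recv 97: fwd
Round 2: pos2(id55) recv 95: fwd; pos3(id82) recv 65: drop; pos5(id97) recv 82: drop; pos1(id65) recv 97: fwd
After round 2: 2 messages still in flight

Answer: 2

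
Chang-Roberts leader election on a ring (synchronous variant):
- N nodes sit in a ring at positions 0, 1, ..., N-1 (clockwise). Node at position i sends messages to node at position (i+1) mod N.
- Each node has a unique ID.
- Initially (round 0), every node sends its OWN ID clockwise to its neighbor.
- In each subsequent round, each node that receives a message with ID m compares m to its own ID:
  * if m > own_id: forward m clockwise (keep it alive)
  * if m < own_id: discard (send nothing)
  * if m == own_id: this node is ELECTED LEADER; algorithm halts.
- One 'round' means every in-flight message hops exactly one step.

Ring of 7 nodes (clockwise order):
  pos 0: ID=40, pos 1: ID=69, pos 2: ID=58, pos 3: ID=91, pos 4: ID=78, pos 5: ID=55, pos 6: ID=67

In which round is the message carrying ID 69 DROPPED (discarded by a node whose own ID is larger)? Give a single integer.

Round 1: pos1(id69) recv 40: drop; pos2(id58) recv 69: fwd; pos3(id91) recv 58: drop; pos4(id78) recv 91: fwd; pos5(id55) recv 78: fwd; pos6(id67) recv 55: drop; pos0(id40) recv 67: fwd
Round 2: pos3(id91) recv 69: drop; pos5(id55) recv 91: fwd; pos6(id67) recv 78: fwd; pos1(id69) recv 67: drop
Round 3: pos6(id67) recv 91: fwd; pos0(id40) recv 78: fwd
Round 4: pos0(id40) recv 91: fwd; pos1(id69) recv 78: fwd
Round 5: pos1(id69) recv 91: fwd; pos2(id58) recv 78: fwd
Round 6: pos2(id58) recv 91: fwd; pos3(id91) recv 78: drop
Round 7: pos3(id91) recv 91: ELECTED
Message ID 69 originates at pos 1; dropped at pos 3 in round 2

Answer: 2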